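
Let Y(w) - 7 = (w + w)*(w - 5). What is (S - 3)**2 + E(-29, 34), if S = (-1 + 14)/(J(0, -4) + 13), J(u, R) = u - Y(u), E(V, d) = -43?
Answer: -1523/36 ≈ -42.306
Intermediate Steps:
Y(w) = 7 + 2*w*(-5 + w) (Y(w) = 7 + (w + w)*(w - 5) = 7 + (2*w)*(-5 + w) = 7 + 2*w*(-5 + w))
J(u, R) = -7 - 2*u**2 + 11*u (J(u, R) = u - (7 - 10*u + 2*u**2) = u + (-7 - 2*u**2 + 10*u) = -7 - 2*u**2 + 11*u)
S = 13/6 (S = (-1 + 14)/((-7 - 2*0**2 + 11*0) + 13) = 13/((-7 - 2*0 + 0) + 13) = 13/((-7 + 0 + 0) + 13) = 13/(-7 + 13) = 13/6 ≈ 2.1667)
(S - 3)**2 + E(-29, 34) = (13/6 - 3)**2 - 43 = (-5/6)**2 - 43 = 25/36 - 43 = -1523/36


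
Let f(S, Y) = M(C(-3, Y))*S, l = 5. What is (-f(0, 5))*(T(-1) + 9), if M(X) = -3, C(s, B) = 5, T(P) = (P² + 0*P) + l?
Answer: 0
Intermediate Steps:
T(P) = 5 + P² (T(P) = (P² + 0*P) + 5 = (P² + 0) + 5 = P² + 5 = 5 + P²)
f(S, Y) = -3*S
(-f(0, 5))*(T(-1) + 9) = (-(-3)*0)*((5 + (-1)²) + 9) = (-1*0)*((5 + 1) + 9) = 0*(6 + 9) = 0*15 = 0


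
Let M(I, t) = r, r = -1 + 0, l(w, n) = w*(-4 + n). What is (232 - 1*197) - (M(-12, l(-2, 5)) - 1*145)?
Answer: 181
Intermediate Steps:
r = -1
M(I, t) = -1
(232 - 1*197) - (M(-12, l(-2, 5)) - 1*145) = (232 - 1*197) - (-1 - 1*145) = (232 - 197) - (-1 - 145) = 35 - 1*(-146) = 35 + 146 = 181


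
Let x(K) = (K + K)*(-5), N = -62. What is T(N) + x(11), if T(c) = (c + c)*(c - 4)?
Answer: 8074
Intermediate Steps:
x(K) = -10*K (x(K) = (2*K)*(-5) = -10*K)
T(c) = 2*c*(-4 + c) (T(c) = (2*c)*(-4 + c) = 2*c*(-4 + c))
T(N) + x(11) = 2*(-62)*(-4 - 62) - 10*11 = 2*(-62)*(-66) - 110 = 8184 - 110 = 8074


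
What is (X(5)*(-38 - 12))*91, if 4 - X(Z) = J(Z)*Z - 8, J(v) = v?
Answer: 59150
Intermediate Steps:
X(Z) = 12 - Z² (X(Z) = 4 - (Z*Z - 8) = 4 - (Z² - 8) = 4 - (-8 + Z²) = 4 + (8 - Z²) = 12 - Z²)
(X(5)*(-38 - 12))*91 = ((12 - 1*5²)*(-38 - 12))*91 = ((12 - 1*25)*(-50))*91 = ((12 - 25)*(-50))*91 = -13*(-50)*91 = 650*91 = 59150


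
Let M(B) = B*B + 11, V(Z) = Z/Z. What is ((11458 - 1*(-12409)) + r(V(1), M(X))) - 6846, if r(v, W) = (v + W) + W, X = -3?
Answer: 17062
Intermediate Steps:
V(Z) = 1
M(B) = 11 + B² (M(B) = B² + 11 = 11 + B²)
r(v, W) = v + 2*W (r(v, W) = (W + v) + W = v + 2*W)
((11458 - 1*(-12409)) + r(V(1), M(X))) - 6846 = ((11458 - 1*(-12409)) + (1 + 2*(11 + (-3)²))) - 6846 = ((11458 + 12409) + (1 + 2*(11 + 9))) - 6846 = (23867 + (1 + 2*20)) - 6846 = (23867 + (1 + 40)) - 6846 = (23867 + 41) - 6846 = 23908 - 6846 = 17062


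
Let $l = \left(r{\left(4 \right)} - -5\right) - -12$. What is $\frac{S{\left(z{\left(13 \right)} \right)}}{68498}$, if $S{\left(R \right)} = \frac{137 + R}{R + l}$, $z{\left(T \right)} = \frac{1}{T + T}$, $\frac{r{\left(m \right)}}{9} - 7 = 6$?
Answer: $\frac{3563}{238715530} \approx 1.4926 \cdot 10^{-5}$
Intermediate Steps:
$r{\left(m \right)} = 117$ ($r{\left(m \right)} = 63 + 9 \cdot 6 = 63 + 54 = 117$)
$z{\left(T \right)} = \frac{1}{2 T}$
$l = 134$ ($l = \left(117 - -5\right) - -12 = \left(117 + 5\right) + 12 = 122 + 12 = 134$)
$S{\left(R \right)} = \frac{137 + R}{134 + R}$ ($S{\left(R \right)} = \frac{137 + R}{R + 134} = \frac{137 + R}{134 + R}$)
$\frac{S{\left(z{\left(13 \right)} \right)}}{68498} = \frac{\frac{1}{134 + \frac{1}{2 \cdot 13}} \left(137 + \frac{1}{2 \cdot 13}\right)}{68498} = \frac{137 + \frac{1}{2} \cdot \frac{1}{13}}{134 + \frac{1}{2} \cdot \frac{1}{13}} \cdot \frac{1}{68498} = \frac{137 + \frac{1}{26}}{134 + \frac{1}{26}} \cdot \frac{1}{68498} = \frac{1}{\frac{3485}{26}} \cdot \frac{3563}{26} \cdot \frac{1}{68498} = \frac{26}{3485} \cdot \frac{3563}{26} \cdot \frac{1}{68498} = \frac{3563}{3485} \cdot \frac{1}{68498} = \frac{3563}{238715530}$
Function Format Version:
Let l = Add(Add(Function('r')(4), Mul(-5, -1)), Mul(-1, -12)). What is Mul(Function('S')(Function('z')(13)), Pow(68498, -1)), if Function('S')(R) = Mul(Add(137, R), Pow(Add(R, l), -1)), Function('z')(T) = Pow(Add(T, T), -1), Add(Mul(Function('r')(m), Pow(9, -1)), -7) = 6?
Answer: Rational(3563, 238715530) ≈ 1.4926e-5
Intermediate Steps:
Function('r')(m) = 117 (Function('r')(m) = Add(63, Mul(9, 6)) = Add(63, 54) = 117)
Function('z')(T) = Mul(Rational(1, 2), Pow(T, -1)) (Function('z')(T) = Pow(Mul(2, T), -1) = Mul(Rational(1, 2), Pow(T, -1)))
l = 134 (l = Add(Add(117, Mul(-5, -1)), Mul(-1, -12)) = Add(Add(117, 5), 12) = Add(122, 12) = 134)
Function('S')(R) = Mul(Pow(Add(134, R), -1), Add(137, R)) (Function('S')(R) = Mul(Add(137, R), Pow(Add(R, 134), -1)) = Mul(Add(137, R), Pow(Add(134, R), -1)) = Mul(Pow(Add(134, R), -1), Add(137, R)))
Mul(Function('S')(Function('z')(13)), Pow(68498, -1)) = Mul(Mul(Pow(Add(134, Mul(Rational(1, 2), Pow(13, -1))), -1), Add(137, Mul(Rational(1, 2), Pow(13, -1)))), Pow(68498, -1)) = Mul(Mul(Pow(Add(134, Mul(Rational(1, 2), Rational(1, 13))), -1), Add(137, Mul(Rational(1, 2), Rational(1, 13)))), Rational(1, 68498)) = Mul(Mul(Pow(Add(134, Rational(1, 26)), -1), Add(137, Rational(1, 26))), Rational(1, 68498)) = Mul(Mul(Pow(Rational(3485, 26), -1), Rational(3563, 26)), Rational(1, 68498)) = Mul(Mul(Rational(26, 3485), Rational(3563, 26)), Rational(1, 68498)) = Mul(Rational(3563, 3485), Rational(1, 68498)) = Rational(3563, 238715530)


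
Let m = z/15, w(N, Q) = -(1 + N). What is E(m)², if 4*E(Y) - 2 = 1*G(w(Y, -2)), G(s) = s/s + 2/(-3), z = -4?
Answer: 49/144 ≈ 0.34028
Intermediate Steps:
w(N, Q) = -1 - N
m = -4/15 ≈ -0.26667
G(s) = ⅓ (G(s) = 1 + 2*(-⅓) = 1 - ⅔ = ⅓)
E(Y) = 7/12 (E(Y) = ½ + (1*(⅓))/4 = ½ + (¼)*(⅓) = ½ + 1/12 = 7/12)
E(m)² = (7/12)² = 49/144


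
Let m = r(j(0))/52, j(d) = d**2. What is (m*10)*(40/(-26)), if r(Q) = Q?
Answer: 0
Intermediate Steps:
m = 0 (m = 0**2/52 = 0*(1/52) = 0)
(m*10)*(40/(-26)) = (0*10)*(40/(-26)) = 0*(40*(-1/26)) = 0*(-20/13) = 0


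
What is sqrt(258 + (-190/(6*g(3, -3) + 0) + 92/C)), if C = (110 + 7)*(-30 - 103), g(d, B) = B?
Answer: sqrt(7225319829)/5187 ≈ 16.387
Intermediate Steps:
C = -15561 (C = 117*(-133) = -15561)
sqrt(258 + (-190/(6*g(3, -3) + 0) + 92/C)) = sqrt(258 + (-190/(6*(-3) + 0) + 92/(-15561))) = sqrt(258 + (-190/(-18 + 0) + 92*(-1/15561))) = sqrt(258 + (-190/(-18) - 92/15561)) = sqrt(258 + (-190*(-1/18) - 92/15561)) = sqrt(258 + (95/9 - 92/15561)) = sqrt(258 + 54721/5187) = sqrt(1392967/5187) = sqrt(7225319829)/5187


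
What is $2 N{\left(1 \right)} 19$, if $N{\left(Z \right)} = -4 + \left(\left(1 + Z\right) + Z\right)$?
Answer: $-38$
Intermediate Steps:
$N{\left(Z \right)} = -3 + 2 Z$ ($N{\left(Z \right)} = -4 + \left(1 + 2 Z\right) = -3 + 2 Z$)
$2 N{\left(1 \right)} 19 = 2 \left(-3 + 2 \cdot 1\right) 19 = 2 \left(-3 + 2\right) 19 = 2 \left(-1\right) 19 = \left(-2\right) 19 = -38$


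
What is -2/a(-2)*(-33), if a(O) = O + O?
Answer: -33/2 ≈ -16.500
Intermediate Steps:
a(O) = 2*O
-2/a(-2)*(-33) = -2/(2*(-2))*(-33) = -2/(-4)*(-33) = -2*(-1/4)*(-33) = (1/2)*(-33) = -33/2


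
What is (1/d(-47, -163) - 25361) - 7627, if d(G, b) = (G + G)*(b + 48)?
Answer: -356600279/10810 ≈ -32988.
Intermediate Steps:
d(G, b) = 2*G*(48 + b) (d(G, b) = (2*G)*(48 + b) = 2*G*(48 + b))
(1/d(-47, -163) - 25361) - 7627 = (1/(2*(-47)*(48 - 163)) - 25361) - 7627 = (1/(2*(-47)*(-115)) - 25361) - 7627 = (1/10810 - 25361) - 7627 = -274152409/10810 - 7627 = -356600279/10810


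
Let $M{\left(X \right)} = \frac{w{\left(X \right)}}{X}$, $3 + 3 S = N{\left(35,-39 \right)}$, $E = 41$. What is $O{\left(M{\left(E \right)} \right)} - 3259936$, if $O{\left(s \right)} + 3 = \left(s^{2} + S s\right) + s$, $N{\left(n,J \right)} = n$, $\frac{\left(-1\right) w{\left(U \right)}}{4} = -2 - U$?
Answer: $- \frac{16439536805}{5043} \approx -3.2599 \cdot 10^{6}$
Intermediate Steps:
$w{\left(U \right)} = 8 + 4 U$ ($w{\left(U \right)} = - 4 \left(-2 - U\right) = 8 + 4 U$)
$S = \frac{32}{3}$ ($S = -1 + \frac{1}{3} \cdot 35 = -1 + \frac{35}{3} = \frac{32}{3} \approx 10.667$)
$M{\left(X \right)} = \frac{8 + 4 X}{X}$
$O{\left(s \right)} = -3 + s^{2} + \frac{35 s}{3}$ ($O{\left(s \right)} = -3 + \left(\left(s^{2} + \frac{32 s}{3}\right) + s\right) = -3 + \left(s^{2} + \frac{35 s}{3}\right) = -3 + s^{2} + \frac{35 s}{3}$)
$O{\left(M{\left(E \right)} \right)} - 3259936 = \left(-3 + \left(4 + \frac{8}{41}\right)^{2} + \frac{35 \left(4 + \frac{8}{41}\right)}{3}\right) - 3259936 = \left(-3 + \left(\frac{172}{41}\right)^{2} + \frac{35}{3} \cdot \frac{172}{41}\right) - 3259936 = \left(-3 + \frac{29584}{1681} + \frac{6020}{123}\right) - 3259936 = \frac{320443}{5043} - 3259936 = - \frac{16439536805}{5043}$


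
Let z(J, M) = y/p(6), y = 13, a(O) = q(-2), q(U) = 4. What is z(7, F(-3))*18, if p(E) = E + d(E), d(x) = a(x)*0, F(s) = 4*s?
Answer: 39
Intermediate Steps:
a(O) = 4
d(x) = 0 (d(x) = 4*0 = 0)
p(E) = E (p(E) = E + 0 = E)
z(J, M) = 13/6
z(7, F(-3))*18 = (13/6)*18 = 39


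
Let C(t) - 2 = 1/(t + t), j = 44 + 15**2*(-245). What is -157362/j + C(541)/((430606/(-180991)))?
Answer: 51734182312789/25663102231052 ≈ 2.0159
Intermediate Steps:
j = -55081 (j = 44 + 225*(-245) = 44 - 55125 = -55081)
C(t) = 2 + 1/(2*t) (C(t) = 2 + 1/(t + t) = 2 + 1/(2*t))
-157362/j + C(541)/((430606/(-180991))) = -157362/(-55081) + (2 + (1/2)/541)/((430606/(-180991))) = -157362*(-1/55081) + (2 + (1/2)*(1/541))/((430606*(-1/180991))) = 157362/55081 + (2 + 1/1082)/(-430606/180991) = 157362/55081 + (2165/1082)*(-180991/430606) = 157362/55081 - 391845515/465915692 = 51734182312789/25663102231052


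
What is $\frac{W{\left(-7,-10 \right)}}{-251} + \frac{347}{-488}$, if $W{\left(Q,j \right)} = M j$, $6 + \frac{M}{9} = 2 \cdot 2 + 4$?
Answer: $\frac{743}{122488} \approx 0.0060659$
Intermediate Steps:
$M = 18$ ($M = -54 + 9 \left(2 \cdot 2 + 4\right) = -54 + 9 \left(4 + 4\right) = -54 + 9 \cdot 8 = -54 + 72 = 18$)
$W{\left(Q,j \right)} = 18 j$
$\frac{W{\left(-7,-10 \right)}}{-251} + \frac{347}{-488} = \frac{18 \left(-10\right)}{-251} + \frac{347}{-488} = \left(-180\right) \left(- \frac{1}{251}\right) + 347 \left(- \frac{1}{488}\right) = \frac{180}{251} - \frac{347}{488} = \frac{743}{122488}$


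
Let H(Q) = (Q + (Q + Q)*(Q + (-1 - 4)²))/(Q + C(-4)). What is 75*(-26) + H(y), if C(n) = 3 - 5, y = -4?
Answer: -5764/3 ≈ -1921.3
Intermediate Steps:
C(n) = -2
H(Q) = (Q + 2*Q*(25 + Q))/(-2 + Q) (H(Q) = (Q + (Q + Q)*(Q + (-1 - 4)²))/(Q - 2) = (Q + (2*Q)*(Q + (-5)²))/(-2 + Q) = (Q + (2*Q)*(Q + 25))/(-2 + Q) = (Q + (2*Q)*(25 + Q))/(-2 + Q) = (Q + 2*Q*(25 + Q))/(-2 + Q))
75*(-26) + H(y) = 75*(-26) - 4*(51 + 2*(-4))/(-2 - 4) = -1950 - 4*(51 - 8)/(-6) = -1950 - 4*(-⅙)*43 = -1950 + 86/3 = -5764/3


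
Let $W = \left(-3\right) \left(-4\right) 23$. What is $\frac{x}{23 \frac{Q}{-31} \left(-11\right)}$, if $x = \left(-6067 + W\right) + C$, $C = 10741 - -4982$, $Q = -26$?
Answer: $- \frac{11842}{253} \approx -46.806$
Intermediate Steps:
$C = 15723$ ($C = 10741 + 4982 = 15723$)
$W = 276$ ($W = 12 \cdot 23 = 276$)
$x = 9932$ ($x = \left(-6067 + 276\right) + 15723 = -5791 + 15723 = 9932$)
$\frac{x}{23 \frac{Q}{-31} \left(-11\right)} = \frac{9932}{23 \left(- \frac{26}{-31}\right) \left(-11\right)} = \frac{9932}{23 \left(\left(-26\right) \left(- \frac{1}{31}\right)\right) \left(-11\right)} = \frac{9932}{23 \cdot \frac{26}{31} \left(-11\right)} = \frac{9932}{\frac{598}{31} \left(-11\right)} = \frac{9932}{- \frac{6578}{31}} = 9932 \left(- \frac{31}{6578}\right) = - \frac{11842}{253}$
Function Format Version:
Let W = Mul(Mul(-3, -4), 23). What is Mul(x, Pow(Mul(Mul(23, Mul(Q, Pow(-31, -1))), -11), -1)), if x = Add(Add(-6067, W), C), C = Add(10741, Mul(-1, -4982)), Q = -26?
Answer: Rational(-11842, 253) ≈ -46.806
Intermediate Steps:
C = 15723 (C = Add(10741, 4982) = 15723)
W = 276 (W = Mul(12, 23) = 276)
x = 9932 (x = Add(Add(-6067, 276), 15723) = Add(-5791, 15723) = 9932)
Mul(x, Pow(Mul(Mul(23, Mul(Q, Pow(-31, -1))), -11), -1)) = Mul(9932, Pow(Mul(Mul(23, Mul(-26, Pow(-31, -1))), -11), -1)) = Mul(9932, Pow(Mul(Mul(23, Mul(-26, Rational(-1, 31))), -11), -1)) = Mul(9932, Pow(Mul(Mul(23, Rational(26, 31)), -11), -1)) = Mul(9932, Pow(Mul(Rational(598, 31), -11), -1)) = Mul(9932, Pow(Rational(-6578, 31), -1)) = Mul(9932, Rational(-31, 6578)) = Rational(-11842, 253)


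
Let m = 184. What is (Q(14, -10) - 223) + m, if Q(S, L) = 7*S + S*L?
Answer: -81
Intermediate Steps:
Q(S, L) = 7*S + L*S
(Q(14, -10) - 223) + m = (14*(7 - 10) - 223) + 184 = (14*(-3) - 223) + 184 = (-42 - 223) + 184 = -265 + 184 = -81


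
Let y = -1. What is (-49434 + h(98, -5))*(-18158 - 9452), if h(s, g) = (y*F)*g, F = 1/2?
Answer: 1364803715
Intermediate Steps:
F = 1/2 ≈ 0.50000
h(s, g) = -g/2 (h(s, g) = (-1*1/2)*g = -g/2)
(-49434 + h(98, -5))*(-18158 - 9452) = (-49434 - 1/2*(-5))*(-18158 - 9452) = (-49434 + 5/2)*(-27610) = -98863/2*(-27610) = 1364803715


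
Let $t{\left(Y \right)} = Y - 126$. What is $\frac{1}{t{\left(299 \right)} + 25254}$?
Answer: $\frac{1}{25427} \approx 3.9328 \cdot 10^{-5}$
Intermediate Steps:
$t{\left(Y \right)} = -126 + Y$
$\frac{1}{t{\left(299 \right)} + 25254} = \frac{1}{\left(-126 + 299\right) + 25254} = \frac{1}{173 + 25254} = \frac{1}{25427}$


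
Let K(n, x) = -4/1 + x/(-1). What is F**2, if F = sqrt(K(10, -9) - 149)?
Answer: -144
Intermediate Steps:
K(n, x) = -4 - x (K(n, x) = -4*1 + x*(-1) = -4 - x)
F = 12*I (F = sqrt((-4 - 1*(-9)) - 149) = sqrt((-4 + 9) - 149) = sqrt(5 - 149) = sqrt(-144) = 12*I ≈ 12.0*I)
F**2 = (12*I)**2 = -144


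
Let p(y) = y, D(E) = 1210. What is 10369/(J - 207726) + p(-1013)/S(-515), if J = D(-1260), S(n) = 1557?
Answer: -225345241/321545412 ≈ -0.70082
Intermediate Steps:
J = 1210
10369/(J - 207726) + p(-1013)/S(-515) = 10369/(1210 - 207726) - 1013/1557 = 10369/(-206516) - 1013*1/1557 = 10369*(-1/206516) - 1013/1557 = -10369/206516 - 1013/1557 = -225345241/321545412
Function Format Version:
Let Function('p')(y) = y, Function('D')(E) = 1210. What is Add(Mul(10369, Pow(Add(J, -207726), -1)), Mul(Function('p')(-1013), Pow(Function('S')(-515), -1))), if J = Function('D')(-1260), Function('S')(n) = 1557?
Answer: Rational(-225345241, 321545412) ≈ -0.70082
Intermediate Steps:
J = 1210
Add(Mul(10369, Pow(Add(J, -207726), -1)), Mul(Function('p')(-1013), Pow(Function('S')(-515), -1))) = Add(Mul(10369, Pow(Add(1210, -207726), -1)), Mul(-1013, Pow(1557, -1))) = Add(Mul(10369, Pow(-206516, -1)), Mul(-1013, Rational(1, 1557))) = Add(Mul(10369, Rational(-1, 206516)), Rational(-1013, 1557)) = Add(Rational(-10369, 206516), Rational(-1013, 1557)) = Rational(-225345241, 321545412)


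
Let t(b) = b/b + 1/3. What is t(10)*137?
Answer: 548/3 ≈ 182.67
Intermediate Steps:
t(b) = 4/3 (t(b) = 1 + 1*(⅓) = 1 + ⅓ = 4/3)
t(10)*137 = (4/3)*137 = 548/3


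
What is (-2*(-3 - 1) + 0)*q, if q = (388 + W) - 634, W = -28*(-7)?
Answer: -400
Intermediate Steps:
W = 196
q = -50 (q = (388 + 196) - 634 = 584 - 634 = -50)
(-2*(-3 - 1) + 0)*q = (-2*(-3 - 1) + 0)*(-50) = (-2*(-4) + 0)*(-50) = (8 + 0)*(-50) = 8*(-50) = -400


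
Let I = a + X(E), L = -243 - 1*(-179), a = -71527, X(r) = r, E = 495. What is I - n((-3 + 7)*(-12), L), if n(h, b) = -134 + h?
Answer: -70850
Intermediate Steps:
L = -64 (L = -243 + 179 = -64)
I = -71032 (I = -71527 + 495 = -71032)
I - n((-3 + 7)*(-12), L) = -71032 - (-134 + (-3 + 7)*(-12)) = -71032 - (-134 + 4*(-12)) = -71032 - (-134 - 48) = -71032 - 1*(-182) = -71032 + 182 = -70850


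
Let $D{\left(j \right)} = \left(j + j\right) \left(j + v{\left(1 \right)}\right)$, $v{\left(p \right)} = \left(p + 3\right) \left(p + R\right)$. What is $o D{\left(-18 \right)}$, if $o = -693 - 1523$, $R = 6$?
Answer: $797760$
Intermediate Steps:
$v{\left(p \right)} = \left(3 + p\right) \left(6 + p\right)$ ($v{\left(p \right)} = \left(p + 3\right) \left(p + 6\right) = \left(3 + p\right) \left(6 + p\right)$)
$D{\left(j \right)} = 2 j \left(28 + j\right)$ ($D{\left(j \right)} = \left(j + j\right) \left(j + \left(18 + 1^{2} + 9 \cdot 1\right)\right) = 2 j \left(j + \left(18 + 1 + 9\right)\right) = 2 j \left(j + 28\right) = 2 j \left(28 + j\right)$)
$o = -2216$ ($o = -693 - 1523 = -2216$)
$o D{\left(-18 \right)} = - 2216 \cdot 2 \left(-18\right) \left(28 - 18\right) = - 2216 \cdot 2 \left(-18\right) 10 = \left(-2216\right) \left(-360\right) = 797760$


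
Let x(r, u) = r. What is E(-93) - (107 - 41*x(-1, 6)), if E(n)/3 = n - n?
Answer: -148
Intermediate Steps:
E(n) = 0 (E(n) = 3*(n - n) = 3*0 = 0)
E(-93) - (107 - 41*x(-1, 6)) = 0 - (107 - 41*(-1)) = 0 - (107 + 41) = 0 - 1*148 = 0 - 148 = -148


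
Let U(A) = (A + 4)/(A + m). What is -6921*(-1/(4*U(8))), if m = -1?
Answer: 16149/16 ≈ 1009.3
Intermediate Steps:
U(A) = (4 + A)/(-1 + A) (U(A) = (A + 4)/(A - 1) = (4 + A)/(-1 + A))
-6921*(-1/(4*U(8))) = -6921*(-(-1 + 8)/(4*(4 + 8))) = -6921/((12/7)*(-4)) = -6921/(-48/7) = -6921*(-7/48) = 16149/16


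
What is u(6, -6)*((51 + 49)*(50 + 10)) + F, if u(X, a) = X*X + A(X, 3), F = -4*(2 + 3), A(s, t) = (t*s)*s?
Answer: 863980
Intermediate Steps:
A(s, t) = t*s**2 (A(s, t) = (s*t)*s = t*s**2)
F = -20 (F = -4*5 = -20)
u(X, a) = 4*X**2 (u(X, a) = X*X + 3*X**2 = X**2 + 3*X**2 = 4*X**2)
u(6, -6)*((51 + 49)*(50 + 10)) + F = (4*6**2)*((51 + 49)*(50 + 10)) - 20 = (4*36)*(100*60) - 20 = 144*6000 - 20 = 864000 - 20 = 863980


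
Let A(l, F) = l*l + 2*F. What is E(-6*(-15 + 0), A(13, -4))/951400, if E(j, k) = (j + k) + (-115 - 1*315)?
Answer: -179/951400 ≈ -0.00018814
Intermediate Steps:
A(l, F) = l**2 + 2*F
E(j, k) = -430 + j + k (E(j, k) = (j + k) + (-115 - 315) = (j + k) - 430 = -430 + j + k)
E(-6*(-15 + 0), A(13, -4))/951400 = (-430 - 6*(-15 + 0) + (13**2 + 2*(-4)))/951400 = (-430 - 6*(-15) + (169 - 8))*(1/951400) = (-430 + 90 + 161)*(1/951400) = -179*1/951400 = -179/951400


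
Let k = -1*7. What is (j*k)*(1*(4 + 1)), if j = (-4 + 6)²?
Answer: -140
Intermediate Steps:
k = -7
j = 4 (j = 2² = 4)
(j*k)*(1*(4 + 1)) = (4*(-7))*(1*(4 + 1)) = -28*5 = -140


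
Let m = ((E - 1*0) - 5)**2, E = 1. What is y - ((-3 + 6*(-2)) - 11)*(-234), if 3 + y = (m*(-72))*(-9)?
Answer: 4281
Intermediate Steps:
m = 16 (m = ((1 - 1*0) - 5)**2 = ((1 + 0) - 5)**2 = (1 - 5)**2 = (-4)**2 = 16)
y = 10365 (y = -3 + (16*(-72))*(-9) = -3 - 1152*(-9) = -3 + 10368 = 10365)
y - ((-3 + 6*(-2)) - 11)*(-234) = 10365 - ((-3 + 6*(-2)) - 11)*(-234) = 10365 - ((-3 - 12) - 11)*(-234) = 10365 - (-15 - 11)*(-234) = 10365 - (-26)*(-234) = 10365 - 1*6084 = 10365 - 6084 = 4281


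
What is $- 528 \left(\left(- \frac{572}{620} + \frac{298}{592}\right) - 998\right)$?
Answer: $\frac{3023293218}{5735} \approx 5.2717 \cdot 10^{5}$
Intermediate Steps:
$- 528 \left(\left(- \frac{572}{620} + \frac{298}{592}\right) - 998\right) = - 528 \left(\left(\left(-572\right) \frac{1}{620} + 298 \cdot \frac{1}{592}\right) - 998\right) = - 528 \left(\left(- \frac{143}{155} + \frac{149}{296}\right) - 998\right) = - 528 \left(- \frac{19233}{45880} - 998\right) = \left(-528\right) \left(- \frac{45807473}{45880}\right) = \frac{3023293218}{5735}$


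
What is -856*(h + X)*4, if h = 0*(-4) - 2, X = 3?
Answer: -3424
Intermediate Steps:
h = -2 (h = 0 - 2 = -2)
-856*(h + X)*4 = -856*(-2 + 3)*4 = -856*4 = -3424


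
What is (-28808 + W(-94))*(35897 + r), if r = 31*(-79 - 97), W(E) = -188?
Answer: -882667236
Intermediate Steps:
r = -5456 (r = 31*(-176) = -5456)
(-28808 + W(-94))*(35897 + r) = (-28808 - 188)*(35897 - 5456) = -28996*30441 = -882667236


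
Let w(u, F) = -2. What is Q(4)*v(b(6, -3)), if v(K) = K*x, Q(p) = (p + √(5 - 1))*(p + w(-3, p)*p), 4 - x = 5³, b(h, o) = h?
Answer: 17424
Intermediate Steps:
x = -121 (x = 4 - 1*5³ = 4 - 1*125 = 4 - 125 = -121)
Q(p) = -p*(2 + p) (Q(p) = (p + √(5 - 1))*(p - 2*p) = (p + √4)*(-p) = (p + 2)*(-p) = (2 + p)*(-p) = -p*(2 + p))
v(K) = -121*K (v(K) = K*(-121) = -121*K)
Q(4)*v(b(6, -3)) = (4*(-2 - 1*4))*(-121*6) = (4*(-2 - 4))*(-726) = (4*(-6))*(-726) = -24*(-726) = 17424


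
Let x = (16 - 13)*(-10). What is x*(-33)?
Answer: 990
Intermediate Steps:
x = -30 (x = 3*(-10) = -30)
x*(-33) = -30*(-33) = 990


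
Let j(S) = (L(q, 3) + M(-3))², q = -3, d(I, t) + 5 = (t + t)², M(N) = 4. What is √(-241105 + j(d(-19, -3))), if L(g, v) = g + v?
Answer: I*√241089 ≈ 491.01*I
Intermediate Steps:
d(I, t) = -5 + 4*t² (d(I, t) = -5 + (t + t)² = -5 + (2*t)² = -5 + 4*t²)
j(S) = 16 (j(S) = ((-3 + 3) + 4)² = (0 + 4)² = 4² = 16)
√(-241105 + j(d(-19, -3))) = √(-241105 + 16) = √(-241089) = I*√241089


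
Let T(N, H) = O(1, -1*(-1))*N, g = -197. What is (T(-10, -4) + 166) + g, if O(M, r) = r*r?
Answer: -41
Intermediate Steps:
O(M, r) = r²
T(N, H) = N (T(N, H) = (-1*(-1))²*N = 1²*N = 1*N = N)
(T(-10, -4) + 166) + g = (-10 + 166) - 197 = 156 - 197 = -41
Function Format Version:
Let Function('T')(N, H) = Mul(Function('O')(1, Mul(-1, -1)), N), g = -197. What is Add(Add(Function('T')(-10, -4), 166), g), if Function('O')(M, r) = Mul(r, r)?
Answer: -41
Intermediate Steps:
Function('O')(M, r) = Pow(r, 2)
Function('T')(N, H) = N (Function('T')(N, H) = Mul(Pow(Mul(-1, -1), 2), N) = Mul(Pow(1, 2), N) = Mul(1, N) = N)
Add(Add(Function('T')(-10, -4), 166), g) = Add(Add(-10, 166), -197) = Add(156, -197) = -41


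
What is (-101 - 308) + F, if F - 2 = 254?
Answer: -153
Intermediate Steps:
F = 256 (F = 2 + 254 = 256)
(-101 - 308) + F = (-101 - 308) + 256 = -409 + 256 = -153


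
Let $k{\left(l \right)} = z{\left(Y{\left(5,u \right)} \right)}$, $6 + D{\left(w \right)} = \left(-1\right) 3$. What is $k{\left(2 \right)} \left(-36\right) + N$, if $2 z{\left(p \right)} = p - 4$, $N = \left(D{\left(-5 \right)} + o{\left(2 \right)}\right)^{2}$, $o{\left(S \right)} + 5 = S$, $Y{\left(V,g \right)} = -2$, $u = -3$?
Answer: $252$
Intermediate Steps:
$D{\left(w \right)} = -9$ ($D{\left(w \right)} = -6 - 3 = -9$)
$o{\left(S \right)} = -5 + S$
$N = 144$ ($N = \left(-9 + \left(-5 + 2\right)\right)^{2} = \left(-9 - 3\right)^{2} = \left(-12\right)^{2} = 144$)
$z{\left(p \right)} = -2 + \frac{p}{2}$ ($z{\left(p \right)} = \frac{p - 4}{2} = \frac{-4 + p}{2} = -2 + \frac{p}{2}$)
$k{\left(l \right)} = -3$ ($k{\left(l \right)} = -2 + \frac{1}{2} \left(-2\right) = -2 - 1 = -3$)
$k{\left(2 \right)} \left(-36\right) + N = \left(-3\right) \left(-36\right) + 144 = 108 + 144 = 252$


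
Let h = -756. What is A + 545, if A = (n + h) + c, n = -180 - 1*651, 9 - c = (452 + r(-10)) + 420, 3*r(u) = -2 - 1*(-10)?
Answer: -5723/3 ≈ -1907.7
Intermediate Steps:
r(u) = 8/3 (r(u) = (-2 - 1*(-10))/3 = (-2 + 10)/3 = (⅓)*8 = 8/3)
c = -2597/3 (c = 9 - ((452 + 8/3) + 420) = 9 - (1364/3 + 420) = 9 - 1*2624/3 = 9 - 2624/3 = -2597/3 ≈ -865.67)
n = -831 (n = -180 - 651 = -831)
A = -7358/3 (A = (-831 - 756) - 2597/3 = -1587 - 2597/3 = -7358/3 ≈ -2452.7)
A + 545 = -7358/3 + 545 = -5723/3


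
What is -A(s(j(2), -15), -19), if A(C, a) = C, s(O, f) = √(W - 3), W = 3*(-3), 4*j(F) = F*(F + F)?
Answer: -2*I*√3 ≈ -3.4641*I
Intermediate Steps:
j(F) = F²/2 (j(F) = (F*(F + F))/4 = (F*(2*F))/4 = (2*F²)/4 = F²/2)
W = -9
s(O, f) = 2*I*√3 (s(O, f) = √(-9 - 3) = √(-12) = 2*I*√3)
-A(s(j(2), -15), -19) = -2*I*√3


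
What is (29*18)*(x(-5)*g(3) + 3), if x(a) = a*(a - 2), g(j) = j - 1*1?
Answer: 38106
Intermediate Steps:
g(j) = -1 + j (g(j) = j - 1 = -1 + j)
x(a) = a*(-2 + a)
(29*18)*(x(-5)*g(3) + 3) = (29*18)*((-5*(-2 - 5))*(-1 + 3) + 3) = 522*(-5*(-7)*2 + 3) = 522*(35*2 + 3) = 522*(70 + 3) = 522*73 = 38106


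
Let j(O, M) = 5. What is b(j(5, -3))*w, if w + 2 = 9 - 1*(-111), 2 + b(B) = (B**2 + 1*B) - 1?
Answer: 3186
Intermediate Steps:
b(B) = -3 + B + B**2 (b(B) = -2 + ((B**2 + 1*B) - 1) = -2 + ((B**2 + B) - 1) = -2 + ((B + B**2) - 1) = -2 + (-1 + B + B**2) = -3 + B + B**2)
w = 118 (w = -2 + (9 - 1*(-111)) = -2 + (9 + 111) = -2 + 120 = 118)
b(j(5, -3))*w = (-3 + 5 + 5**2)*118 = (-3 + 5 + 25)*118 = 27*118 = 3186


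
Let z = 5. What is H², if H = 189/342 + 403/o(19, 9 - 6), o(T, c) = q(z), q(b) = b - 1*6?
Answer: 233875849/1444 ≈ 1.6196e+5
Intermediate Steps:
q(b) = -6 + b (q(b) = b - 6 = -6 + b)
o(T, c) = -1 (o(T, c) = -6 + 5 = -1)
H = -15293/38 (H = 189/342 + 403/(-1) = 189*(1/342) + 403*(-1) = 21/38 - 403 = -15293/38 ≈ -402.45)
H² = (-15293/38)² = 233875849/1444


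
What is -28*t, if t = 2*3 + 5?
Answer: -308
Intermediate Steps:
t = 11 (t = 6 + 5 = 11)
-28*t = -28*11 = -308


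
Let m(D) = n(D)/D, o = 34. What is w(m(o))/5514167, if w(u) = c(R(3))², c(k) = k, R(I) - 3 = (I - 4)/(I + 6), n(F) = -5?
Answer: 676/446647527 ≈ 1.5135e-6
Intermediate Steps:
R(I) = 3 + (-4 + I)/(6 + I) (R(I) = 3 + (I - 4)/(I + 6) = 3 + (-4 + I)/(6 + I))
m(D) = -5/D
w(u) = 676/81 (w(u) = (2*(7 + 2*3)/(6 + 3))² = (2*(7 + 6)/9)² = (2*(⅑)*13)² = (26/9)² = 676/81)
w(m(o))/5514167 = (676/81)/5514167 = (676/81)*(1/5514167) = 676/446647527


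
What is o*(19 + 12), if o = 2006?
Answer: 62186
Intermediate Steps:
o*(19 + 12) = 2006*(19 + 12) = 2006*31 = 62186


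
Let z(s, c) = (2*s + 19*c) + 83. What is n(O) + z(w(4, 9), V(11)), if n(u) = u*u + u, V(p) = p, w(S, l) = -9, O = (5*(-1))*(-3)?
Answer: 514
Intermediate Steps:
O = 15 (O = -5*(-3) = 15)
z(s, c) = 83 + 2*s + 19*c
n(u) = u + u**2 (n(u) = u**2 + u = u + u**2)
n(O) + z(w(4, 9), V(11)) = 15*(1 + 15) + (83 + 2*(-9) + 19*11) = 15*16 + (83 - 18 + 209) = 240 + 274 = 514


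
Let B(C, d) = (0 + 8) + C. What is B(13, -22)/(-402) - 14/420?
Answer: -86/1005 ≈ -0.085572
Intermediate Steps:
B(C, d) = 8 + C
B(13, -22)/(-402) - 14/420 = (8 + 13)/(-402) - 14/420 = 21*(-1/402) - 14*1/420 = -7/134 - 1/30 = -86/1005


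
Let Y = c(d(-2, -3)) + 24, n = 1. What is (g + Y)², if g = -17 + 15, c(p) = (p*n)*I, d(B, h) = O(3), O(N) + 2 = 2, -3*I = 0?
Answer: 484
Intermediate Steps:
I = 0 (I = -⅓*0 = 0)
O(N) = 0 (O(N) = -2 + 2 = 0)
d(B, h) = 0
c(p) = 0 (c(p) = (p*1)*0 = p*0 = 0)
Y = 24 (Y = 0 + 24 = 24)
g = -2
(g + Y)² = (-2 + 24)² = 22² = 484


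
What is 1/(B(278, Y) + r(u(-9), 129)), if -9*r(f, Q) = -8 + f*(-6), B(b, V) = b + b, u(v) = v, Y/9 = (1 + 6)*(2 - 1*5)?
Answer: 9/4958 ≈ 0.0018152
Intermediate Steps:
Y = -189 (Y = 9*((1 + 6)*(2 - 1*5)) = 9*(7*(2 - 5)) = 9*(7*(-3)) = 9*(-21) = -189)
B(b, V) = 2*b
r(f, Q) = 8/9 + 2*f/3 (r(f, Q) = -(-8 + f*(-6))/9 = -(-8 - 6*f)/9 = 8/9 + 2*f/3)
1/(B(278, Y) + r(u(-9), 129)) = 1/(2*278 + (8/9 + (⅔)*(-9))) = 1/(556 + (8/9 - 6)) = 1/(556 - 46/9) = 1/(4958/9) = 9/4958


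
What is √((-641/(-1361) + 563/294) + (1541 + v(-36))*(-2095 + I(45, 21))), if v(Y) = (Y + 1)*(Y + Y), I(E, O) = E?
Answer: I*√27202045159956498/57162 ≈ 2885.3*I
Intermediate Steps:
v(Y) = 2*Y*(1 + Y) (v(Y) = (1 + Y)*(2*Y) = 2*Y*(1 + Y))
√((-641/(-1361) + 563/294) + (1541 + v(-36))*(-2095 + I(45, 21))) = √((-641/(-1361) + 563/294) + (1541 + 2*(-36)*(1 - 36))*(-2095 + 45)) = √((-641*(-1/1361) + 563*(1/294)) + (1541 + 2*(-36)*(-35))*(-2050)) = √((641/1361 + 563/294) + (1541 + 2520)*(-2050)) = √(954697/400134 + 4061*(-2050)) = √(954697/400134 - 8325050) = √(-3331134602003/400134) = I*√27202045159956498/57162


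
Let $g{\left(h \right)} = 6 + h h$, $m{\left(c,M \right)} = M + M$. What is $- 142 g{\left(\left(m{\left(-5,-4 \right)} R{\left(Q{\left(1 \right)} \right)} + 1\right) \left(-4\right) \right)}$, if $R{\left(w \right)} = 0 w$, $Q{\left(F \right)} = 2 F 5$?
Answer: $-3124$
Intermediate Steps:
$Q{\left(F \right)} = 10 F$
$m{\left(c,M \right)} = 2 M$
$R{\left(w \right)} = 0$
$g{\left(h \right)} = 6 + h^{2}$
$- 142 g{\left(\left(m{\left(-5,-4 \right)} R{\left(Q{\left(1 \right)} \right)} + 1\right) \left(-4\right) \right)} = - 142 \left(6 + \left(\left(2 \left(-4\right) 0 + 1\right) \left(-4\right)\right)^{2}\right) = - 142 \left(6 + \left(\left(\left(-8\right) 0 + 1\right) \left(-4\right)\right)^{2}\right) = - 142 \left(6 + \left(\left(0 + 1\right) \left(-4\right)\right)^{2}\right) = - 142 \left(6 + \left(1 \left(-4\right)\right)^{2}\right) = - 142 \left(6 + \left(-4\right)^{2}\right) = - 142 \left(6 + 16\right) = \left(-142\right) 22 = -3124$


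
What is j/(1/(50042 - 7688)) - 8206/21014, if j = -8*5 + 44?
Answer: 1780049809/10507 ≈ 1.6942e+5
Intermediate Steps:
j = 4 (j = -40 + 44 = 4)
j/(1/(50042 - 7688)) - 8206/21014 = 4/(1/(50042 - 7688)) - 8206/21014 = 4/(1/42354) - 8206*1/21014 = 4/(1/42354) - 4103/10507 = 4*42354 - 4103/10507 = 169416 - 4103/10507 = 1780049809/10507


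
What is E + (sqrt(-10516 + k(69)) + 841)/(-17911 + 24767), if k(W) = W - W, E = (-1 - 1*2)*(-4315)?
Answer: 88751761/6856 + I*sqrt(2629)/3428 ≈ 12945.0 + 0.014957*I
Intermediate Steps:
E = 12945 (E = (-1 - 2)*(-4315) = -3*(-4315) = 12945)
k(W) = 0
E + (sqrt(-10516 + k(69)) + 841)/(-17911 + 24767) = 12945 + (sqrt(-10516 + 0) + 841)/(-17911 + 24767) = 12945 + (sqrt(-10516) + 841)/6856 = 12945 + (2*I*sqrt(2629) + 841)*(1/6856) = 12945 + (841 + 2*I*sqrt(2629))*(1/6856) = 12945 + (841/6856 + I*sqrt(2629)/3428) = 88751761/6856 + I*sqrt(2629)/3428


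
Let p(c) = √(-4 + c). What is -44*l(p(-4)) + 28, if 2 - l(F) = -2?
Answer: -148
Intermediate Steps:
l(F) = 4 (l(F) = 2 - 1*(-2) = 2 + 2 = 4)
-44*l(p(-4)) + 28 = -44*4 + 28 = -176 + 28 = -148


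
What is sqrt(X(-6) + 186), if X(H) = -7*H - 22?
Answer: sqrt(206) ≈ 14.353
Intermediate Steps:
X(H) = -22 - 7*H
sqrt(X(-6) + 186) = sqrt((-22 - 7*(-6)) + 186) = sqrt((-22 + 42) + 186) = sqrt(20 + 186) = sqrt(206)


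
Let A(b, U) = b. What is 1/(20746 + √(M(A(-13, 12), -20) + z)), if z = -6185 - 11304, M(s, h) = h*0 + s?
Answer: 10373/215207009 - I*√17502/430414018 ≈ 4.82e-5 - 3.0737e-7*I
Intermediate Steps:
M(s, h) = s (M(s, h) = 0 + s = s)
z = -17489
1/(20746 + √(M(A(-13, 12), -20) + z)) = 1/(20746 + √(-13 - 17489)) = 1/(20746 + √(-17502)) = 1/(20746 + I*√17502)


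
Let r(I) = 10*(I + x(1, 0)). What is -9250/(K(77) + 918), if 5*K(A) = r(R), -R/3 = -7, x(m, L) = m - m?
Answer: -925/96 ≈ -9.6354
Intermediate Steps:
x(m, L) = 0
R = 21 (R = -3*(-7) = 21)
r(I) = 10*I (r(I) = 10*(I + 0) = 10*I)
K(A) = 42 (K(A) = (10*21)/5 = (⅕)*210 = 42)
-9250/(K(77) + 918) = -9250/(42 + 918) = -9250/960 = -9250*1/960 = -925/96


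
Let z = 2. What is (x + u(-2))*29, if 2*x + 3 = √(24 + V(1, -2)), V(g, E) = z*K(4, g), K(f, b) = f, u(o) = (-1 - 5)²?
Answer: 2001/2 + 58*√2 ≈ 1082.5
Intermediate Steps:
u(o) = 36 (u(o) = (-6)² = 36)
V(g, E) = 8 (V(g, E) = 2*4 = 8)
x = -3/2 + 2*√2 (x = -3/2 + √(24 + 8)/2 = -3/2 + √32/2 = -3/2 + (4*√2)/2 = -3/2 + 2*√2 ≈ 1.3284)
(x + u(-2))*29 = ((-3/2 + 2*√2) + 36)*29 = (69/2 + 2*√2)*29 = 2001/2 + 58*√2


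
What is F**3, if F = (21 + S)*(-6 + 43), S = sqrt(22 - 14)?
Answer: 494626545 + 134838286*sqrt(2) ≈ 6.8532e+8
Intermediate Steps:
S = 2*sqrt(2) (S = sqrt(8) = 2*sqrt(2) ≈ 2.8284)
F = 777 + 74*sqrt(2) (F = (21 + 2*sqrt(2))*(-6 + 43) = (21 + 2*sqrt(2))*37 = 777 + 74*sqrt(2) ≈ 881.65)
F**3 = (777 + 74*sqrt(2))**3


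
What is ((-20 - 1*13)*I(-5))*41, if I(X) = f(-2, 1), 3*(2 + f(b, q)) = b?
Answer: 3608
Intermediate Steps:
f(b, q) = -2 + b/3
I(X) = -8/3 (I(X) = -2 + (⅓)*(-2) = -2 - ⅔ = -8/3)
((-20 - 1*13)*I(-5))*41 = ((-20 - 1*13)*(-8/3))*41 = ((-20 - 13)*(-8/3))*41 = -33*(-8/3)*41 = 88*41 = 3608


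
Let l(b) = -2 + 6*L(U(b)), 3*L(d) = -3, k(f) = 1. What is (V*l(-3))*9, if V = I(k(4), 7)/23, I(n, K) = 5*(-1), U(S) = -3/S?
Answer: 360/23 ≈ 15.652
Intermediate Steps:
I(n, K) = -5
L(d) = -1 (L(d) = (⅓)*(-3) = -1)
l(b) = -8 (l(b) = -2 + 6*(-1) = -2 - 6 = -8)
V = -5/23 ≈ -0.21739
(V*l(-3))*9 = -5/23*(-8)*9 = (40/23)*9 = 360/23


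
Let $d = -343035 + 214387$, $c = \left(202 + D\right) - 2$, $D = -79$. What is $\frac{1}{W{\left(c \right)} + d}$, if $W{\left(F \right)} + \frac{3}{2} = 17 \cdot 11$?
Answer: $- \frac{2}{256925} \approx -7.7844 \cdot 10^{-6}$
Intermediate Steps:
$c = 121$ ($c = \left(202 - 79\right) - 2 = 123 - 2 = 121$)
$W{\left(F \right)} = \frac{371}{2}$ ($W{\left(F \right)} = - \frac{3}{2} + 17 \cdot 11 = - \frac{3}{2} + 187 = \frac{371}{2}$)
$d = -128648$
$\frac{1}{W{\left(c \right)} + d} = \frac{1}{\frac{371}{2} - 128648} = \frac{1}{- \frac{256925}{2}} = - \frac{2}{256925}$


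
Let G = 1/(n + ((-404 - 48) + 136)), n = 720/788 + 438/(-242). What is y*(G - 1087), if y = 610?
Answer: -1001749835084/1510771 ≈ -6.6307e+5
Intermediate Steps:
n = -21363/23837 (n = 720*(1/788) + 438*(-1/242) = 180/197 - 219/121 = -21363/23837 ≈ -0.89621)
G = -23837/7553855 (G = 1/(-21363/23837 + ((-404 - 48) + 136)) = 1/(-21363/23837 + (-452 + 136)) = 1/(-21363/23837 - 316) = 1/(-7553855/23837) = -23837/7553855 ≈ -0.0031556)
y*(G - 1087) = 610*(-23837/7553855 - 1087) = 610*(-8211064222/7553855) = -1001749835084/1510771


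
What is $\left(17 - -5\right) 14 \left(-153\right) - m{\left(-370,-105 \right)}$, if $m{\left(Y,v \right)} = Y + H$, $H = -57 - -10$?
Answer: $-46707$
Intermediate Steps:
$H = -47$ ($H = -57 + 10 = -47$)
$m{\left(Y,v \right)} = -47 + Y$ ($m{\left(Y,v \right)} = Y - 47 = -47 + Y$)
$\left(17 - -5\right) 14 \left(-153\right) - m{\left(-370,-105 \right)} = \left(17 - -5\right) 14 \left(-153\right) - \left(-47 - 370\right) = \left(17 + 5\right) 14 \left(-153\right) - -417 = 22 \cdot 14 \left(-153\right) + 417 = 308 \left(-153\right) + 417 = -47124 + 417 = -46707$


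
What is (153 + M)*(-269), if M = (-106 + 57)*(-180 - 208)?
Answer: -5155385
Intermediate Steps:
M = 19012 (M = -49*(-388) = 19012)
(153 + M)*(-269) = (153 + 19012)*(-269) = 19165*(-269) = -5155385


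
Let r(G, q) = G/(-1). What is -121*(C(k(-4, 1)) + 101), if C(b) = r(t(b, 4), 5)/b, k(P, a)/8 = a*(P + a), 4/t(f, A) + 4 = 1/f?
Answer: -1184953/97 ≈ -12216.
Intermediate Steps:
t(f, A) = 4/(-4 + 1/f)
r(G, q) = -G (r(G, q) = G*(-1) = -G)
k(P, a) = 8*a*(P + a) (k(P, a) = 8*(a*(P + a)) = 8*a*(P + a))
C(b) = 4/(-1 + 4*b) (C(b) = (-(-4)*b/(-1 + 4*b))/b = (4*b/(-1 + 4*b))/b = 4/(-1 + 4*b))
-121*(C(k(-4, 1)) + 101) = -121*(4/(-1 + 4*(8*1*(-4 + 1))) + 101) = -121*(4/(-1 + 4*(8*1*(-3))) + 101) = -121*(4/(-1 + 4*(-24)) + 101) = -121*(4/(-1 - 96) + 101) = -121*(4/(-97) + 101) = -121*(4*(-1/97) + 101) = -121*(-4/97 + 101) = -121*9793/97 = -1184953/97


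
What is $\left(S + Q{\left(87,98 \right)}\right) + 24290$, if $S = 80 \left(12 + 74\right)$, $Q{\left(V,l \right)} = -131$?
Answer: $31039$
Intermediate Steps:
$S = 6880$ ($S = 80 \cdot 86 = 6880$)
$\left(S + Q{\left(87,98 \right)}\right) + 24290 = \left(6880 - 131\right) + 24290 = 6749 + 24290 = 31039$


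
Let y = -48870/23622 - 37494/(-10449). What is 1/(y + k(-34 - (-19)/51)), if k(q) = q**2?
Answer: 1320977673/1495775926358 ≈ 0.00088314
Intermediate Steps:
y = 6945197/4570857 (y = -48870*1/23622 - 37494*(-1/10449) = -8145/3937 + 4166/1161 = 6945197/4570857 ≈ 1.5195)
1/(y + k(-34 - (-19)/51)) = 1/(6945197/4570857 + (-34 - (-19)/51)**2) = 1/(6945197/4570857 + (-34 - 1*(-19/51))**2) = 1/(6945197/4570857 + (-34 + 19/51)**2) = 1/(6945197/4570857 + (-1715/51)**2) = 1/(6945197/4570857 + 2941225/2601) = 1/(1495775926358/1320977673) = 1320977673/1495775926358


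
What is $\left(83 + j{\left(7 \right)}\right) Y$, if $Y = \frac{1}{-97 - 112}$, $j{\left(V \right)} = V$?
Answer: $- \frac{90}{209} \approx -0.43062$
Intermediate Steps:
$Y = - \frac{1}{209}$ ($Y = \frac{1}{-209} = - \frac{1}{209} \approx -0.0047847$)
$\left(83 + j{\left(7 \right)}\right) Y = \left(83 + 7\right) \left(- \frac{1}{209}\right) = 90 \left(- \frac{1}{209}\right) = - \frac{90}{209}$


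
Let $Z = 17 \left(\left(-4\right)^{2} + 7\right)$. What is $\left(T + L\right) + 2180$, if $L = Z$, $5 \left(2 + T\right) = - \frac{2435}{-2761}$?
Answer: $\frac{7093496}{2761} \approx 2569.2$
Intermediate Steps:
$T = - \frac{5035}{2761}$ ($T = -2 + \frac{\left(-2435\right) \frac{1}{-2761}}{5} = -2 + \frac{\left(-2435\right) \left(- \frac{1}{2761}\right)}{5} = -2 + \frac{1}{5} \cdot \frac{2435}{2761} = -2 + \frac{487}{2761} = - \frac{5035}{2761} \approx -1.8236$)
$Z = 391$ ($Z = 17 \left(16 + 7\right) = 17 \cdot 23 = 391$)
$L = 391$
$\left(T + L\right) + 2180 = \left(- \frac{5035}{2761} + 391\right) + 2180 = \frac{1074516}{2761} + 2180 = \frac{7093496}{2761}$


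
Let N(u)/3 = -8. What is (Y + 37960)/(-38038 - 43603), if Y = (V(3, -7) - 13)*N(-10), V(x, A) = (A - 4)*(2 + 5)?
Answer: -40120/81641 ≈ -0.49142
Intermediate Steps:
N(u) = -24 (N(u) = 3*(-8) = -24)
V(x, A) = -28 + 7*A (V(x, A) = (-4 + A)*7 = -28 + 7*A)
Y = 2160 (Y = ((-28 + 7*(-7)) - 13)*(-24) = ((-28 - 49) - 13)*(-24) = (-77 - 13)*(-24) = -90*(-24) = 2160)
(Y + 37960)/(-38038 - 43603) = (2160 + 37960)/(-38038 - 43603) = 40120/(-81641) = 40120*(-1/81641) = -40120/81641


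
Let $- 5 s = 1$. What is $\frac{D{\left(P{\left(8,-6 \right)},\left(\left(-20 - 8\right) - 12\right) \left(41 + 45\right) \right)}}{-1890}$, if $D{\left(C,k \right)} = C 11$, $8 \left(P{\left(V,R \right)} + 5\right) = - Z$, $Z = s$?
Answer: $\frac{2189}{75600} \approx 0.028955$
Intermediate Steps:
$s = - \frac{1}{5}$ ($s = \left(- \frac{1}{5}\right) 1 = - \frac{1}{5} \approx -0.2$)
$Z = - \frac{1}{5} \approx -0.2$
$P{\left(V,R \right)} = - \frac{199}{40}$ ($P{\left(V,R \right)} = -5 + \frac{\left(-1\right) \left(- \frac{1}{5}\right)}{8} = -5 + \frac{1}{8} \cdot \frac{1}{5} = -5 + \frac{1}{40} = - \frac{199}{40}$)
$D{\left(C,k \right)} = 11 C$
$\frac{D{\left(P{\left(8,-6 \right)},\left(\left(-20 - 8\right) - 12\right) \left(41 + 45\right) \right)}}{-1890} = \frac{11 \left(- \frac{199}{40}\right)}{-1890} = \left(- \frac{2189}{40}\right) \left(- \frac{1}{1890}\right) = \frac{2189}{75600}$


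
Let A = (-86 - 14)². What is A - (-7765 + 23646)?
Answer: -5881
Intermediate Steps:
A = 10000 (A = (-100)² = 10000)
A - (-7765 + 23646) = 10000 - (-7765 + 23646) = 10000 - 1*15881 = 10000 - 15881 = -5881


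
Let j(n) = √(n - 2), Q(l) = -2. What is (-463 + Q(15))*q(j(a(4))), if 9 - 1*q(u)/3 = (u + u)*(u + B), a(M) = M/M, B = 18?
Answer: -15345 + 50220*I ≈ -15345.0 + 50220.0*I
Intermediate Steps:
a(M) = 1
j(n) = √(-2 + n)
q(u) = 27 - 6*u*(18 + u) (q(u) = 27 - 3*(u + u)*(u + 18) = 27 - 3*2*u*(18 + u) = 27 - 6*u*(18 + u))
(-463 + Q(15))*q(j(a(4))) = (-463 - 2)*(27 - 108*√(-2 + 1) - 6*(√(-2 + 1))²) = -465*(27 - 108*I - 6*(√(-1))²) = -465*(27 - 108*I - 6*I²) = -465*(27 - 108*I - 6*(-1)) = -465*(27 - 108*I + 6) = -465*(33 - 108*I) = -15345 + 50220*I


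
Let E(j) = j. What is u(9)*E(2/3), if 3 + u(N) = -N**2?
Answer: -56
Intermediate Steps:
u(N) = -3 - N**2
u(9)*E(2/3) = (-3 - 1*9**2)*(2/3) = (-3 - 1*81)*(2*(1/3)) = (-3 - 81)*(2/3) = -84*2/3 = -56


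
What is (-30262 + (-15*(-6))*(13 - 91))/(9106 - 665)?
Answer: -37282/8441 ≈ -4.4168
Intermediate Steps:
(-30262 + (-15*(-6))*(13 - 91))/(9106 - 665) = (-30262 + 90*(-78))/8441 = (-30262 - 7020)*(1/8441) = -37282*1/8441 = -37282/8441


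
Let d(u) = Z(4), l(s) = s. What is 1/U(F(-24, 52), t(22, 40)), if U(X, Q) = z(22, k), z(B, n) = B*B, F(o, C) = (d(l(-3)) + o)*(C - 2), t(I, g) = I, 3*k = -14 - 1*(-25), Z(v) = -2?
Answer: 1/484 ≈ 0.0020661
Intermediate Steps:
k = 11/3 (k = (-14 - 1*(-25))/3 = (-14 + 25)/3 = (1/3)*11 = 11/3 ≈ 3.6667)
d(u) = -2
F(o, C) = (-2 + C)*(-2 + o) (F(o, C) = (-2 + o)*(C - 2) = (-2 + o)*(-2 + C) = (-2 + C)*(-2 + o))
z(B, n) = B**2
U(X, Q) = 484 (U(X, Q) = 22**2 = 484)
1/U(F(-24, 52), t(22, 40)) = 1/484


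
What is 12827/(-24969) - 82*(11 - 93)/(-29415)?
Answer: -60577529/81607015 ≈ -0.74231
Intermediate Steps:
12827/(-24969) - 82*(11 - 93)/(-29415) = 12827*(-1/24969) - 82*(-82)*(-1/29415) = -12827/24969 + 6724*(-1/29415) = -12827/24969 - 6724/29415 = -60577529/81607015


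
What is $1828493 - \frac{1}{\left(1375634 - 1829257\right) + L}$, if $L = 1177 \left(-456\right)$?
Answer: $\frac{1810820615156}{990335} \approx 1.8285 \cdot 10^{6}$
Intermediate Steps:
$L = -536712$
$1828493 - \frac{1}{\left(1375634 - 1829257\right) + L} = 1828493 - \frac{1}{\left(1375634 - 1829257\right) - 536712} = 1828493 - \frac{1}{-453623 - 536712} = 1828493 - \frac{1}{-990335} = 1828493 - - \frac{1}{990335} = 1828493 + \frac{1}{990335} = \frac{1810820615156}{990335}$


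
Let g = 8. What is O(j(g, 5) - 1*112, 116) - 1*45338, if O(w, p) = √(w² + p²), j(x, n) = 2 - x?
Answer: -45338 + 74*√5 ≈ -45173.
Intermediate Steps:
O(w, p) = √(p² + w²)
O(j(g, 5) - 1*112, 116) - 1*45338 = √(116² + ((2 - 1*8) - 1*112)²) - 1*45338 = √(13456 + ((2 - 8) - 112)²) - 45338 = √(13456 + (-6 - 112)²) - 45338 = √(13456 + (-118)²) - 45338 = √(13456 + 13924) - 45338 = √27380 - 45338 = 74*√5 - 45338 = -45338 + 74*√5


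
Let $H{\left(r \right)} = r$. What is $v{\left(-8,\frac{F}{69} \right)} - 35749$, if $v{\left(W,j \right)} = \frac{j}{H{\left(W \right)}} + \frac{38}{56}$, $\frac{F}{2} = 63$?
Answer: $- \frac{11511033}{322} \approx -35749.0$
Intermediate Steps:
$F = 126$ ($F = 2 \cdot 63 = 126$)
$v{\left(W,j \right)} = \frac{19}{28} + \frac{j}{W}$ ($v{\left(W,j \right)} = \frac{j}{W} + \frac{38}{56} = \frac{j}{W} + 38 \cdot \frac{1}{56} = \frac{j}{W} + \frac{19}{28} = \frac{19}{28} + \frac{j}{W}$)
$v{\left(-8,\frac{F}{69} \right)} - 35749 = \left(\frac{19}{28} + \frac{126 \cdot \frac{1}{69}}{-8}\right) - 35749 = \left(\frac{19}{28} + 126 \cdot \frac{1}{69} \left(- \frac{1}{8}\right)\right) - 35749 = \left(\frac{19}{28} + \frac{42}{23} \left(- \frac{1}{8}\right)\right) - 35749 = \left(\frac{19}{28} - \frac{21}{92}\right) - 35749 = \frac{145}{322} - 35749 = - \frac{11511033}{322}$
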